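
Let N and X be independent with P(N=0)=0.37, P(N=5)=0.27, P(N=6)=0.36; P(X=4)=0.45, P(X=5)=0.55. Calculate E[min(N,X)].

2.8665

E[min(N,X)] = Σ_n Σ_x min(n,x) · P(N=n)P(X=x)
 = 0·0.1665 + 0·0.2035 + 4·0.1215 + 5·0.1485 + 4·0.162 + 5·0.198
 = 0 + 0 + 0.486 + 0.7425 + 0.648 + 0.99
 = 2.8665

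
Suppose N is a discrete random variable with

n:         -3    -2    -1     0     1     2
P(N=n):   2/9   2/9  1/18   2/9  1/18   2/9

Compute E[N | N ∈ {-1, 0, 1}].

P(N ∈ {-1, 0, 1}) = 1/18 + 2/9 + 1/18 = 1/3.
E[N | N ∈ {-1, 0, 1}] = [(-1)·1/18 + 0·2/9 + 1·1/18] / (1/3)
 = 0 / (1/3)
 = 0

0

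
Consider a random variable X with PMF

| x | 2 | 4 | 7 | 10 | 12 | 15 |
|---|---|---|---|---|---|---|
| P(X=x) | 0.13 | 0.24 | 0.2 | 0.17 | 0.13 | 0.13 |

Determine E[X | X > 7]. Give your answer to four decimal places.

P(X > 7) = 0.17 + 0.13 + 0.13 = 0.43.
E[X | X > 7] = [10·0.17 + 12·0.13 + 15·0.13] / 0.43
 = 5.21 / 0.43
 = 521/43

12.1163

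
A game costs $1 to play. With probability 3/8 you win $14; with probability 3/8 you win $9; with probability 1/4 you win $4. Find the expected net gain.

E[payout] = 14·3/8 + 9·3/8 + 4·1/4
 = 21/4 + 27/8 + 1
 = 77/8
Net = 77/8 - 1 = 69/8

8.625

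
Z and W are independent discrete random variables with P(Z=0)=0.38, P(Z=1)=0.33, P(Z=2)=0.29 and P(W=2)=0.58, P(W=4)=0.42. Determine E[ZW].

E[ZW] = Σ_z Σ_w zw · P(Z=z)P(W=w)
 = 0·0.2204 + 0·0.1596 + 2·0.1914 + 4·0.1386 + 4·0.1682 + 8·0.1218
 = 0 + 0 + 0.3828 + 0.5544 + 0.6728 + 0.9744
 = 2.5844

2.5844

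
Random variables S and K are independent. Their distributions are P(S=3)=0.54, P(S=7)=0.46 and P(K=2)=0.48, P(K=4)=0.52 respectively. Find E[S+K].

E[S+K] = Σ_s Σ_k (s+k) · P(S=s)P(K=k)
 = 5·0.2592 + 7·0.2808 + 9·0.2208 + 11·0.2392
 = 1.296 + 1.9656 + 1.9872 + 2.6312
 = 7.88

7.88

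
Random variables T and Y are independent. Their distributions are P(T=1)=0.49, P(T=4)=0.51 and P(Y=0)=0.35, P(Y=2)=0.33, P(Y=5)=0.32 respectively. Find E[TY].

5.7178

E[TY] = Σ_t Σ_y ty · P(T=t)P(Y=y)
 = 0·0.1715 + 2·0.1617 + 5·0.1568 + 0·0.1785 + 8·0.1683 + 20·0.1632
 = 0 + 0.3234 + 0.784 + 0 + 1.3464 + 3.264
 = 5.7178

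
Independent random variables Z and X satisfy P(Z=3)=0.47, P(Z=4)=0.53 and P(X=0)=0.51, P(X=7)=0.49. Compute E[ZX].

12.1079

E[ZX] = Σ_z Σ_x zx · P(Z=z)P(X=x)
 = 0·0.2397 + 21·0.2303 + 0·0.2703 + 28·0.2597
 = 0 + 4.8363 + 0 + 7.2716
 = 12.1079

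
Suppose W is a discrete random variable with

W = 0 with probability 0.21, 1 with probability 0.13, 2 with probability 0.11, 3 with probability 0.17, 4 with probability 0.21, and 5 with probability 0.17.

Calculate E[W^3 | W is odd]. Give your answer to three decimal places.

P(W is odd) = 0.13 + 0.17 + 0.17 = 0.47.
E[W^3 | W is odd] = [1·0.13 + 27·0.17 + 125·0.17] / 0.47
 = 25.97 / 0.47
 = 2597/47

55.255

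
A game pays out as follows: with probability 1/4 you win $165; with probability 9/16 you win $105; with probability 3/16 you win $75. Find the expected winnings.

114.375

E[payout] = 165·1/4 + 105·9/16 + 75·3/16
 = 165/4 + 945/16 + 225/16
 = 915/8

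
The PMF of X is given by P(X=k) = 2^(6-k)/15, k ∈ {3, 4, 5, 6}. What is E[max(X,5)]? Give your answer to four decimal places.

E[max(X,5)] = Σ max(x,5)·P(X=x)
 = 5·8/15 + 5·4/15 + 5·2/15 + 6·1/15
 = 8/3 + 4/3 + 2/3 + 2/5
 = 76/15

5.0667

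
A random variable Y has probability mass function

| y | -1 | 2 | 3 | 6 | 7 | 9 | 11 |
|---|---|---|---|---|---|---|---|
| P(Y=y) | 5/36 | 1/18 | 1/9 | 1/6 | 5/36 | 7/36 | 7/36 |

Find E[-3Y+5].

E[-3Y+5] = Σ (-3y+5)·P(Y=y)
 = 8·5/36 + (-1)·1/18 + (-4)·1/9 + (-13)·1/6 + (-16)·5/36 + (-22)·7/36 + (-28)·7/36
 = 10/9 + (-1/18) + (-4/9) + (-13/6) + (-20/9) + (-77/18) + (-49/9)
 = -27/2

-13.5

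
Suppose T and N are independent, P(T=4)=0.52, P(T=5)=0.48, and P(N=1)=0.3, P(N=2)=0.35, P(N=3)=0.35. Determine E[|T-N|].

E[|T-N|] = Σ_t Σ_n |t-n| · P(T=t)P(N=n)
 = 3·0.156 + 2·0.182 + 1·0.182 + 4·0.144 + 3·0.168 + 2·0.168
 = 0.468 + 0.364 + 0.182 + 0.576 + 0.504 + 0.336
 = 2.43

2.43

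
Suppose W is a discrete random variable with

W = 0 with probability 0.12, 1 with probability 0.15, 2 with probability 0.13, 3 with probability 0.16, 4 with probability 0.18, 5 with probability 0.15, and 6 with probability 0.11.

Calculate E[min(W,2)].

1.61

E[min(W,2)] = Σ min(w,2)·P(W=w)
 = 0·0.12 + 1·0.15 + 2·0.13 + 2·0.16 + 2·0.18 + 2·0.15 + 2·0.11
 = 0 + 0.15 + 0.26 + 0.32 + 0.36 + 0.3 + 0.22
 = 1.61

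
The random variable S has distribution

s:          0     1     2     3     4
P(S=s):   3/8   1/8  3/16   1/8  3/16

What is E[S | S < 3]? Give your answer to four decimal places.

0.7273

P(S < 3) = 3/8 + 1/8 + 3/16 = 11/16.
E[S | S < 3] = [0·3/8 + 1·1/8 + 2·3/16] / (11/16)
 = 1/2 / (11/16)
 = 8/11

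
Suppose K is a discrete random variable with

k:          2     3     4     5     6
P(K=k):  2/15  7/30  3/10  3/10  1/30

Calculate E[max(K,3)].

E[max(K,3)] = Σ max(k,3)·P(K=k)
 = 3·2/15 + 3·7/30 + 4·3/10 + 5·3/10 + 6·1/30
 = 2/5 + 7/10 + 6/5 + 3/2 + 1/5
 = 4

4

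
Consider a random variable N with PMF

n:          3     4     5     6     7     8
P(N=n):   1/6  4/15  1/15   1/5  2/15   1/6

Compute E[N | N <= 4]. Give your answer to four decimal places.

3.6154

P(N <= 4) = 1/6 + 4/15 = 13/30.
E[N | N <= 4] = [3·1/6 + 4·4/15] / (13/30)
 = 47/30 / (13/30)
 = 47/13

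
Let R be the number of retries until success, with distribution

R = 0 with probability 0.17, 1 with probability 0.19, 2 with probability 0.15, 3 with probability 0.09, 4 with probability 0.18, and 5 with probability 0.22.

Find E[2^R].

11.79

E[2^R] = Σ 2^r·P(R=r)
 = 1·0.17 + 2·0.19 + 4·0.15 + 8·0.09 + 16·0.18 + 32·0.22
 = 0.17 + 0.38 + 0.6 + 0.72 + 2.88 + 7.04
 = 11.79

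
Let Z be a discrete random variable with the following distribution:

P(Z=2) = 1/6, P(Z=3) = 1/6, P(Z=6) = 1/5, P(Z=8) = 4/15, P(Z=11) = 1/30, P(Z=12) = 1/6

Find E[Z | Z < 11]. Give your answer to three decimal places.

P(Z < 11) = 1/6 + 1/6 + 1/5 + 4/15 = 4/5.
E[Z | Z < 11] = [2·1/6 + 3·1/6 + 6·1/5 + 8·4/15] / (4/5)
 = 25/6 / (4/5)
 = 125/24

5.208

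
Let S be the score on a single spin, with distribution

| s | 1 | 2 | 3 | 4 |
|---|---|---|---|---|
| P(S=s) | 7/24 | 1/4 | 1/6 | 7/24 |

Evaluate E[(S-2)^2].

E[(S-2)^2] = Σ (s-2)^2·P(S=s)
 = 1·7/24 + 0·1/4 + 1·1/6 + 4·7/24
 = 7/24 + 0 + 1/6 + 7/6
 = 13/8

1.625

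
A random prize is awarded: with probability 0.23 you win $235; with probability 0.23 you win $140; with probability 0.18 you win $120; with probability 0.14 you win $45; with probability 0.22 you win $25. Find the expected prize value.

E[payout] = 235·0.23 + 140·0.23 + 120·0.18 + 45·0.14 + 25·0.22
 = 54.05 + 32.2 + 21.6 + 6.3 + 5.5
 = 119.65

119.65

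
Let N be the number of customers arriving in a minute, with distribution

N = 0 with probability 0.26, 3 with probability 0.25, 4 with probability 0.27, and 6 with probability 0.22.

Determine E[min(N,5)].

E[min(N,5)] = Σ min(n,5)·P(N=n)
 = 0·0.26 + 3·0.25 + 4·0.27 + 5·0.22
 = 0 + 0.75 + 1.08 + 1.1
 = 2.93

2.93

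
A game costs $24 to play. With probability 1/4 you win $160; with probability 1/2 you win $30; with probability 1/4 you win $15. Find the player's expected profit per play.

34.75

E[payout] = 160·1/4 + 30·1/2 + 15·1/4
 = 40 + 15 + 15/4
 = 235/4
Net = 235/4 - 24 = 139/4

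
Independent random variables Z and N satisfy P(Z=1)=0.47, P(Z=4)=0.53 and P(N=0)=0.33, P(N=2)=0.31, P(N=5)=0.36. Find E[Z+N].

E[Z+N] = Σ_z Σ_n (z+n) · P(Z=z)P(N=n)
 = 1·0.1551 + 3·0.1457 + 6·0.1692 + 4·0.1749 + 6·0.1643 + 9·0.1908
 = 0.1551 + 0.4371 + 1.0152 + 0.6996 + 0.9858 + 1.7172
 = 5.01

5.01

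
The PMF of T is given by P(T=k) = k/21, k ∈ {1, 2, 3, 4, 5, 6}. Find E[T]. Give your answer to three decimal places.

4.333

E[T] = Σ t·P(T=t)
 = 1·1/21 + 2·2/21 + 3·1/7 + 4·4/21 + 5·5/21 + 6·2/7
 = 1/21 + 4/21 + 3/7 + 16/21 + 25/21 + 12/7
 = 13/3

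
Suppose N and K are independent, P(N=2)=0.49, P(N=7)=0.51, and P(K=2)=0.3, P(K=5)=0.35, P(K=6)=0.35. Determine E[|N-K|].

E[|N-K|] = Σ_n Σ_k |n-k| · P(N=n)P(K=k)
 = 0·0.147 + 3·0.1715 + 4·0.1715 + 5·0.153 + 2·0.1785 + 1·0.1785
 = 0 + 0.5145 + 0.686 + 0.765 + 0.357 + 0.1785
 = 2.501

2.501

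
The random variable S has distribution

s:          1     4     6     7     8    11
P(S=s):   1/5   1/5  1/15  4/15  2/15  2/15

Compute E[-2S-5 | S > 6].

P(S > 6) = 4/15 + 2/15 + 2/15 = 8/15.
E[-2S-5 | S > 6] = [(-19)·4/15 + (-21)·2/15 + (-27)·2/15] / (8/15)
 = -172/15 / (8/15)
 = -43/2

-21.5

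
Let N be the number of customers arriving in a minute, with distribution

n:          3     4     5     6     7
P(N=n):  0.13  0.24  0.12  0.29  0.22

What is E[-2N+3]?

-7.46

E[-2N+3] = Σ (-2n+3)·P(N=n)
 = (-3)·0.13 + (-5)·0.24 + (-7)·0.12 + (-9)·0.29 + (-11)·0.22
 = (-0.39) + (-1.2) + (-0.84) + (-2.61) + (-2.42)
 = -7.46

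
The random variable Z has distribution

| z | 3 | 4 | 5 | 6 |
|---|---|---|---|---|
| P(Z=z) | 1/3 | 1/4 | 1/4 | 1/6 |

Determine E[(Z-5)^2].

1.75

E[(Z-5)^2] = Σ (z-5)^2·P(Z=z)
 = 4·1/3 + 1·1/4 + 0·1/4 + 1·1/6
 = 4/3 + 1/4 + 0 + 1/6
 = 7/4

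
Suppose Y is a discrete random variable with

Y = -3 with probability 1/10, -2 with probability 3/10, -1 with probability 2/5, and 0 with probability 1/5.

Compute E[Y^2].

E[Y^2] = Σ y^2·P(Y=y)
 = 9·1/10 + 4·3/10 + 1·2/5 + 0·1/5
 = 9/10 + 6/5 + 2/5 + 0
 = 5/2

2.5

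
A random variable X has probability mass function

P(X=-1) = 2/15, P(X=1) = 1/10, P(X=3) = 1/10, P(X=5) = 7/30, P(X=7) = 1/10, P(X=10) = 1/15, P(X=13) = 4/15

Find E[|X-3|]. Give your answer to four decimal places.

4.7333

E[|X-3|] = Σ |x-3|·P(X=x)
 = 4·2/15 + 2·1/10 + 0·1/10 + 2·7/30 + 4·1/10 + 7·1/15 + 10·4/15
 = 8/15 + 1/5 + 0 + 7/15 + 2/5 + 7/15 + 8/3
 = 71/15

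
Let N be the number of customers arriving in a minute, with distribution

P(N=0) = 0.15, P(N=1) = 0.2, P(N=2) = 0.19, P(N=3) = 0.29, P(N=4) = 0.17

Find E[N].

E[N] = Σ n·P(N=n)
 = 0·0.15 + 1·0.2 + 2·0.19 + 3·0.29 + 4·0.17
 = 0 + 0.2 + 0.38 + 0.87 + 0.68
 = 2.13

2.13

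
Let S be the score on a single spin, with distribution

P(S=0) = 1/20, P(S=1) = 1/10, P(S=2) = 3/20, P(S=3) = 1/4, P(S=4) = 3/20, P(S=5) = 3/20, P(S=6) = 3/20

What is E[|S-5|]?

1.9

E[|S-5|] = Σ |s-5|·P(S=s)
 = 5·1/20 + 4·1/10 + 3·3/20 + 2·1/4 + 1·3/20 + 0·3/20 + 1·3/20
 = 1/4 + 2/5 + 9/20 + 1/2 + 3/20 + 0 + 3/20
 = 19/10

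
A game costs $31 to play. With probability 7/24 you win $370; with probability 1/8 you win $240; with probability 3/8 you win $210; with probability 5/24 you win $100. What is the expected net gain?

206.5

E[payout] = 370·7/24 + 240·1/8 + 210·3/8 + 100·5/24
 = 1295/12 + 30 + 315/4 + 125/6
 = 475/2
Net = 475/2 - 31 = 413/2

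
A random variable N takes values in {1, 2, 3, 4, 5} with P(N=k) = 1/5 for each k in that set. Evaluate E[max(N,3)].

3.6

E[max(N,3)] = Σ max(n,3)·P(N=n)
 = 3·1/5 + 3·1/5 + 3·1/5 + 4·1/5 + 5·1/5
 = 3/5 + 3/5 + 3/5 + 4/5 + 1
 = 18/5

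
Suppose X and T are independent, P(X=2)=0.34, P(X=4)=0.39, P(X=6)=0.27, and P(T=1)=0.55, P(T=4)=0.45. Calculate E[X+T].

E[X+T] = Σ_x Σ_t (x+t) · P(X=x)P(T=t)
 = 3·0.187 + 6·0.153 + 5·0.2145 + 8·0.1755 + 7·0.1485 + 10·0.1215
 = 0.561 + 0.918 + 1.0725 + 1.404 + 1.0395 + 1.215
 = 6.21

6.21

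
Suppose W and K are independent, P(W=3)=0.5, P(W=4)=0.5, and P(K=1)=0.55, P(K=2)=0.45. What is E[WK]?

E[WK] = Σ_w Σ_k wk · P(W=w)P(K=k)
 = 3·0.275 + 6·0.225 + 4·0.275 + 8·0.225
 = 0.825 + 1.35 + 1.1 + 1.8
 = 5.075

5.075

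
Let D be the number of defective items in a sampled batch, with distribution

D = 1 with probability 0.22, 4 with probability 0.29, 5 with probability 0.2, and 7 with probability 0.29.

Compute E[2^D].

48.6

E[2^D] = Σ 2^d·P(D=d)
 = 2·0.22 + 16·0.29 + 32·0.2 + 128·0.29
 = 0.44 + 4.64 + 6.4 + 37.12
 = 48.6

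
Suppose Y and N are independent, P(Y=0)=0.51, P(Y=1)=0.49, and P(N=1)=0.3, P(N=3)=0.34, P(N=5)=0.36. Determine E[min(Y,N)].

0.49

E[min(Y,N)] = Σ_y Σ_n min(y,n) · P(Y=y)P(N=n)
 = 0·0.153 + 0·0.1734 + 0·0.1836 + 1·0.147 + 1·0.1666 + 1·0.1764
 = 0 + 0 + 0 + 0.147 + 0.1666 + 0.1764
 = 0.49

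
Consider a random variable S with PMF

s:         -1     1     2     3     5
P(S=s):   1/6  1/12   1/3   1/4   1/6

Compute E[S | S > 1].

3

P(S > 1) = 1/3 + 1/4 + 1/6 = 3/4.
E[S | S > 1] = [2·1/3 + 3·1/4 + 5·1/6] / (3/4)
 = 9/4 / (3/4)
 = 3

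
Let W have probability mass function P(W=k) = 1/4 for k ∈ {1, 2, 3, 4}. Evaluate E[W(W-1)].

E[W(W-1)] = Σ w(w-1)·P(W=w)
 = 0·1/4 + 2·1/4 + 6·1/4 + 12·1/4
 = 0 + 1/2 + 3/2 + 3
 = 5

5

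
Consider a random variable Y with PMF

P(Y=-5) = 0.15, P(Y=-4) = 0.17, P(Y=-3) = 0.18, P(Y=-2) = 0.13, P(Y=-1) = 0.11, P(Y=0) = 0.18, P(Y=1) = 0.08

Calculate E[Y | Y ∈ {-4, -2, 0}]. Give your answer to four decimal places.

P(Y ∈ {-4, -2, 0}) = 0.17 + 0.13 + 0.18 = 0.48.
E[Y | Y ∈ {-4, -2, 0}] = [(-4)·0.17 + (-2)·0.13 + 0·0.18] / 0.48
 = -0.94 / 0.48
 = -47/24

-1.9583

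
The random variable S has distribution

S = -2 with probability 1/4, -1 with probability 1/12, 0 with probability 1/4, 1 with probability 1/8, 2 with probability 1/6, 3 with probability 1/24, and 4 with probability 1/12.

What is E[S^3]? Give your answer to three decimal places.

5.833

E[S^3] = Σ s^3·P(S=s)
 = (-8)·1/4 + (-1)·1/12 + 0·1/4 + 1·1/8 + 8·1/6 + 27·1/24 + 64·1/12
 = (-2) + (-1/12) + 0 + 1/8 + 4/3 + 9/8 + 16/3
 = 35/6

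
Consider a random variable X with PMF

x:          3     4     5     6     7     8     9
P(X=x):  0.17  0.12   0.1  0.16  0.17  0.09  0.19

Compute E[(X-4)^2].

8.63

E[(X-4)^2] = Σ (x-4)^2·P(X=x)
 = 1·0.17 + 0·0.12 + 1·0.1 + 4·0.16 + 9·0.17 + 16·0.09 + 25·0.19
 = 0.17 + 0 + 0.1 + 0.64 + 1.53 + 1.44 + 4.75
 = 8.63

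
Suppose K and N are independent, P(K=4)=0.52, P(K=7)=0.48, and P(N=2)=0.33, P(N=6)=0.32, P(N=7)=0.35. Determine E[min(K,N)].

4.1512

E[min(K,N)] = Σ_k Σ_n min(k,n) · P(K=k)P(N=n)
 = 2·0.1716 + 4·0.1664 + 4·0.182 + 2·0.1584 + 6·0.1536 + 7·0.168
 = 0.3432 + 0.6656 + 0.728 + 0.3168 + 0.9216 + 1.176
 = 4.1512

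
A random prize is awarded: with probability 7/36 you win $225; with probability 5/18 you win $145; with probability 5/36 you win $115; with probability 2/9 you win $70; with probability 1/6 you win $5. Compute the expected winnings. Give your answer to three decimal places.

116.389

E[payout] = 225·7/36 + 145·5/18 + 115·5/36 + 70·2/9 + 5·1/6
 = 175/4 + 725/18 + 575/36 + 140/9 + 5/6
 = 2095/18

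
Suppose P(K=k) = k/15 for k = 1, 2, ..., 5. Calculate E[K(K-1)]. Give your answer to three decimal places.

E[K(K-1)] = Σ k(k-1)·P(K=k)
 = 0·1/15 + 2·2/15 + 6·1/5 + 12·4/15 + 20·1/3
 = 0 + 4/15 + 6/5 + 16/5 + 20/3
 = 34/3

11.333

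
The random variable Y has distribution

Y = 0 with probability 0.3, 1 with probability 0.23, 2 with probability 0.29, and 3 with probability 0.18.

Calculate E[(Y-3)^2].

3.91

E[(Y-3)^2] = Σ (y-3)^2·P(Y=y)
 = 9·0.3 + 4·0.23 + 1·0.29 + 0·0.18
 = 2.7 + 0.92 + 0.29 + 0
 = 3.91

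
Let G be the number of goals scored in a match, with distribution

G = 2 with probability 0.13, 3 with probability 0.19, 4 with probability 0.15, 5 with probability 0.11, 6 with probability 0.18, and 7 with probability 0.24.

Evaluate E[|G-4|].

E[|G-4|] = Σ |g-4|·P(G=g)
 = 2·0.13 + 1·0.19 + 0·0.15 + 1·0.11 + 2·0.18 + 3·0.24
 = 0.26 + 0.19 + 0 + 0.11 + 0.36 + 0.72
 = 1.64

1.64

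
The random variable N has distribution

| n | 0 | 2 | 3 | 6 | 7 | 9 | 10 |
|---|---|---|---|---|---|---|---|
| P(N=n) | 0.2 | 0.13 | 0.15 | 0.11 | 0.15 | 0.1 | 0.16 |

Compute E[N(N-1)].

E[N(N-1)] = Σ n(n-1)·P(N=n)
 = 0·0.2 + 2·0.13 + 6·0.15 + 30·0.11 + 42·0.15 + 72·0.1 + 90·0.16
 = 0 + 0.26 + 0.9 + 3.3 + 6.3 + 7.2 + 14.4
 = 32.36

32.36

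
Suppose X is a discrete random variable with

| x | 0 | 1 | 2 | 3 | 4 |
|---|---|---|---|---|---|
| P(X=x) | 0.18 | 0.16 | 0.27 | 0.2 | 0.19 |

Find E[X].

E[X] = Σ x·P(X=x)
 = 0·0.18 + 1·0.16 + 2·0.27 + 3·0.2 + 4·0.19
 = 0 + 0.16 + 0.54 + 0.6 + 0.76
 = 2.06

2.06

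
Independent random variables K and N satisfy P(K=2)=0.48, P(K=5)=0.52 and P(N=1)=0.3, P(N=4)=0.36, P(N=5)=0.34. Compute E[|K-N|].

1.7904

E[|K-N|] = Σ_k Σ_n |k-n| · P(K=k)P(N=n)
 = 1·0.144 + 2·0.1728 + 3·0.1632 + 4·0.156 + 1·0.1872 + 0·0.1768
 = 0.144 + 0.3456 + 0.4896 + 0.624 + 0.1872 + 0
 = 1.7904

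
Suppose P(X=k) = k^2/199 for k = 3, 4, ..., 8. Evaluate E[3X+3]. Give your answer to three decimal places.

E[3X+3] = Σ (3x+3)·P(X=x)
 = 12·9/199 + 15·16/199 + 18·25/199 + 21·36/199 + 24·49/199 + 27·64/199
 = 108/199 + 240/199 + 450/199 + 756/199 + 1176/199 + 1728/199
 = 4458/199

22.402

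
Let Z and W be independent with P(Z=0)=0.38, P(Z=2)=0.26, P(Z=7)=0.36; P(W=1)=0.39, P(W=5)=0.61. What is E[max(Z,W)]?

E[max(Z,W)] = Σ_z Σ_w max(z,w) · P(Z=z)P(W=w)
 = 1·0.1482 + 5·0.2318 + 2·0.1014 + 5·0.1586 + 7·0.1404 + 7·0.2196
 = 0.1482 + 1.159 + 0.2028 + 0.793 + 0.9828 + 1.5372
 = 4.823

4.823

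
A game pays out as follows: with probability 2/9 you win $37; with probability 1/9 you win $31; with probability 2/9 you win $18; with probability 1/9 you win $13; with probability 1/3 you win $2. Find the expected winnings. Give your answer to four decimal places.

17.7778

E[payout] = 37·2/9 + 31·1/9 + 18·2/9 + 13·1/9 + 2·1/3
 = 74/9 + 31/9 + 4 + 13/9 + 2/3
 = 160/9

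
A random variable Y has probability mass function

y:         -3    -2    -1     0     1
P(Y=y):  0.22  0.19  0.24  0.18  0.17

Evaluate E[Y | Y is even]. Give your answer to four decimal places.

P(Y is even) = 0.19 + 0.18 = 0.37.
E[Y | Y is even] = [(-2)·0.19 + 0·0.18] / 0.37
 = -0.38 / 0.37
 = -38/37

-1.0270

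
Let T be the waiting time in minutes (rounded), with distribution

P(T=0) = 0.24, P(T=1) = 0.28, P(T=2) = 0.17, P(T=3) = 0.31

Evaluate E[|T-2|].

1.07

E[|T-2|] = Σ |t-2|·P(T=t)
 = 2·0.24 + 1·0.28 + 0·0.17 + 1·0.31
 = 0.48 + 0.28 + 0 + 0.31
 = 1.07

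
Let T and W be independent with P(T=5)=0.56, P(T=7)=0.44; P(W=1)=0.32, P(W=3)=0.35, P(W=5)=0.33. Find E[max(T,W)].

5.88

E[max(T,W)] = Σ_t Σ_w max(t,w) · P(T=t)P(W=w)
 = 5·0.1792 + 5·0.196 + 5·0.1848 + 7·0.1408 + 7·0.154 + 7·0.1452
 = 0.896 + 0.98 + 0.924 + 0.9856 + 1.078 + 1.0164
 = 5.88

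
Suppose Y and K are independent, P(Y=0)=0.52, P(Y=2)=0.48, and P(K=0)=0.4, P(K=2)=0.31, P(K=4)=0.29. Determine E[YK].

1.7088

E[YK] = Σ_y Σ_k yk · P(Y=y)P(K=k)
 = 0·0.208 + 0·0.1612 + 0·0.1508 + 0·0.192 + 4·0.1488 + 8·0.1392
 = 0 + 0 + 0 + 0 + 0.5952 + 1.1136
 = 1.7088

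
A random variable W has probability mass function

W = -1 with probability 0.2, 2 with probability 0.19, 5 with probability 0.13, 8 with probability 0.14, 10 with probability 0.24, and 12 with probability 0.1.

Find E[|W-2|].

E[|W-2|] = Σ |w-2|·P(W=w)
 = 3·0.2 + 0·0.19 + 3·0.13 + 6·0.14 + 8·0.24 + 10·0.1
 = 0.6 + 0 + 0.39 + 0.84 + 1.92 + 1
 = 4.75

4.75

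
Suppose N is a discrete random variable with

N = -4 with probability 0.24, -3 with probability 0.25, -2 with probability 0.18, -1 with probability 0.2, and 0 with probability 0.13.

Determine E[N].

E[N] = Σ n·P(N=n)
 = (-4)·0.24 + (-3)·0.25 + (-2)·0.18 + (-1)·0.2 + 0·0.13
 = (-0.96) + (-0.75) + (-0.36) + (-0.2) + 0
 = -2.27

-2.27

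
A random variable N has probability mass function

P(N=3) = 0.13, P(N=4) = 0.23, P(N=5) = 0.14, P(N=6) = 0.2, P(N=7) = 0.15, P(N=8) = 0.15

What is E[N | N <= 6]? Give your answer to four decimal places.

P(N <= 6) = 0.13 + 0.23 + 0.14 + 0.2 = 0.7.
E[N | N <= 6] = [3·0.13 + 4·0.23 + 5·0.14 + 6·0.2] / 0.7
 = 3.21 / 0.7
 = 321/70

4.5857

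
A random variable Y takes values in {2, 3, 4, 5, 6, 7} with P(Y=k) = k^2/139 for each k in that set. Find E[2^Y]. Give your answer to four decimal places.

69.9281

E[2^Y] = Σ 2^y·P(Y=y)
 = 4·4/139 + 8·9/139 + 16·16/139 + 32·25/139 + 64·36/139 + 128·49/139
 = 16/139 + 72/139 + 256/139 + 800/139 + 2304/139 + 6272/139
 = 9720/139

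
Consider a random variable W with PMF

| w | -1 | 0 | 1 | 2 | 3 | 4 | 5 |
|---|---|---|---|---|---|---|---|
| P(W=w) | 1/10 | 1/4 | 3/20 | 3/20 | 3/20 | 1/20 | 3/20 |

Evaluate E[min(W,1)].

0.55

E[min(W,1)] = Σ min(w,1)·P(W=w)
 = (-1)·1/10 + 0·1/4 + 1·3/20 + 1·3/20 + 1·3/20 + 1·1/20 + 1·3/20
 = (-1/10) + 0 + 3/20 + 3/20 + 3/20 + 1/20 + 3/20
 = 11/20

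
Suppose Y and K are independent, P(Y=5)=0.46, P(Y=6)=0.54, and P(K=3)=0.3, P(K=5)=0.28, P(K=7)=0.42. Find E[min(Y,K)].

E[min(Y,K)] = Σ_y Σ_k min(y,k) · P(Y=y)P(K=k)
 = 3·0.138 + 5·0.1288 + 5·0.1932 + 3·0.162 + 5·0.1512 + 6·0.2268
 = 0.414 + 0.644 + 0.966 + 0.486 + 0.756 + 1.3608
 = 4.6268

4.6268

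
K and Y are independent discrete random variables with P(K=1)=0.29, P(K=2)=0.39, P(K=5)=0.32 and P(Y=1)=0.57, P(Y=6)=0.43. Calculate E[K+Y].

5.82

E[K+Y] = Σ_k Σ_y (k+y) · P(K=k)P(Y=y)
 = 2·0.1653 + 7·0.1247 + 3·0.2223 + 8·0.1677 + 6·0.1824 + 11·0.1376
 = 0.3306 + 0.8729 + 0.6669 + 1.3416 + 1.0944 + 1.5136
 = 5.82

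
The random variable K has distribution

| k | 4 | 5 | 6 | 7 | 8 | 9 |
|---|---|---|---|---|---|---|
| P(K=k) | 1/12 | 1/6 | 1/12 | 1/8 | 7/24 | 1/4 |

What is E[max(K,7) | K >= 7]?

8.1875

P(K >= 7) = 1/8 + 7/24 + 1/4 = 2/3.
E[max(K,7) | K >= 7] = [7·1/8 + 8·7/24 + 9·1/4] / (2/3)
 = 131/24 / (2/3)
 = 131/16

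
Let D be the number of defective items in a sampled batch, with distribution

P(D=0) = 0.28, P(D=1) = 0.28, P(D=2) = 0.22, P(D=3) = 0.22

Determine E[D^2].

E[D^2] = Σ d^2·P(D=d)
 = 0·0.28 + 1·0.28 + 4·0.22 + 9·0.22
 = 0 + 0.28 + 0.88 + 1.98
 = 3.14

3.14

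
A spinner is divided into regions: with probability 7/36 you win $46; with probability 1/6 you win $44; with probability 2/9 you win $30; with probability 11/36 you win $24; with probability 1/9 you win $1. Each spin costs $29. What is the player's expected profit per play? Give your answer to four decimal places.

1.3889

E[payout] = 46·7/36 + 44·1/6 + 30·2/9 + 24·11/36 + 1·1/9
 = 161/18 + 22/3 + 20/3 + 22/3 + 1/9
 = 547/18
Net = 547/18 - 29 = 25/18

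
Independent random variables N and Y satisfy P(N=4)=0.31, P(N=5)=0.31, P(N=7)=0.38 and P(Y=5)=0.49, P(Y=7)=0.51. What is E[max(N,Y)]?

E[max(N,Y)] = Σ_n Σ_y max(n,y) · P(N=n)P(Y=y)
 = 5·0.1519 + 7·0.1581 + 5·0.1519 + 7·0.1581 + 7·0.1862 + 7·0.1938
 = 0.7595 + 1.1067 + 0.7595 + 1.1067 + 1.3034 + 1.3566
 = 6.3924

6.3924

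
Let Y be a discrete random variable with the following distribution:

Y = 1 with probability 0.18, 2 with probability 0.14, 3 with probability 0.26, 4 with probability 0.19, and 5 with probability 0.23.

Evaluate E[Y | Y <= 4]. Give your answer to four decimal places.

2.5974

P(Y <= 4) = 0.18 + 0.14 + 0.26 + 0.19 = 0.77.
E[Y | Y <= 4] = [1·0.18 + 2·0.14 + 3·0.26 + 4·0.19] / 0.77
 = 2 / 0.77
 = 200/77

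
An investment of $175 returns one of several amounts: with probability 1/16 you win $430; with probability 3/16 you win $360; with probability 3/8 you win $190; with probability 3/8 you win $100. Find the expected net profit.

E[payout] = 430·1/16 + 360·3/16 + 190·3/8 + 100·3/8
 = 215/8 + 135/2 + 285/4 + 75/2
 = 1625/8
Net = 1625/8 - 175 = 225/8

28.125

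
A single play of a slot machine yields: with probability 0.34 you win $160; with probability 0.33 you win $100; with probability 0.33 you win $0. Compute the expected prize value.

87.4

E[payout] = 160·0.34 + 100·0.33 + 0·0.33
 = 54.4 + 33 + 0
 = 87.4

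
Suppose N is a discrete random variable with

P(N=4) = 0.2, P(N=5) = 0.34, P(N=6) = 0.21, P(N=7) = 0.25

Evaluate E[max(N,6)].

6.25

E[max(N,6)] = Σ max(n,6)·P(N=n)
 = 6·0.2 + 6·0.34 + 6·0.21 + 7·0.25
 = 1.2 + 2.04 + 1.26 + 1.75
 = 6.25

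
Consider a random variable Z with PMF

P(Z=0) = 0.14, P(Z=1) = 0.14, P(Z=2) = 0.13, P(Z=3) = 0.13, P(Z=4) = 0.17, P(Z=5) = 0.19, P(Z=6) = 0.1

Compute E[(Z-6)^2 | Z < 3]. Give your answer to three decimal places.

P(Z < 3) = 0.14 + 0.14 + 0.13 = 0.41.
E[(Z-6)^2 | Z < 3] = [36·0.14 + 25·0.14 + 16·0.13] / 0.41
 = 10.62 / 0.41
 = 1062/41

25.902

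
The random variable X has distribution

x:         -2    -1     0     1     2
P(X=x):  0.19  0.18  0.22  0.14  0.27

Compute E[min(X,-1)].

E[min(X,-1)] = Σ min(x,-1)·P(X=x)
 = (-2)·0.19 + (-1)·0.18 + (-1)·0.22 + (-1)·0.14 + (-1)·0.27
 = (-0.38) + (-0.18) + (-0.22) + (-0.14) + (-0.27)
 = -1.19

-1.19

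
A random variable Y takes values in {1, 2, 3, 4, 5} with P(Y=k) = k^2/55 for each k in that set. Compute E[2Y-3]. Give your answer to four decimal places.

5.1818

E[2Y-3] = Σ (2y-3)·P(Y=y)
 = (-1)·1/55 + 1·4/55 + 3·9/55 + 5·16/55 + 7·5/11
 = (-1/55) + 4/55 + 27/55 + 16/11 + 35/11
 = 57/11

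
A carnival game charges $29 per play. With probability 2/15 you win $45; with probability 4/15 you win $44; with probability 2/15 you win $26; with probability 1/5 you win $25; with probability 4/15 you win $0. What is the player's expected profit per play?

E[payout] = 45·2/15 + 44·4/15 + 26·2/15 + 25·1/5 + 0·4/15
 = 6 + 176/15 + 52/15 + 5 + 0
 = 131/5
Net = 131/5 - 29 = -14/5

-2.8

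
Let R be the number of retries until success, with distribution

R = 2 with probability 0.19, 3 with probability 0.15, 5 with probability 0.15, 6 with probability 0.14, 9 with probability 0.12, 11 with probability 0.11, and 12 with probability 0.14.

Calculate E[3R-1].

E[3R-1] = Σ (3r-1)·P(R=r)
 = 5·0.19 + 8·0.15 + 14·0.15 + 17·0.14 + 26·0.12 + 32·0.11 + 35·0.14
 = 0.95 + 1.2 + 2.1 + 2.38 + 3.12 + 3.52 + 4.9
 = 18.17

18.17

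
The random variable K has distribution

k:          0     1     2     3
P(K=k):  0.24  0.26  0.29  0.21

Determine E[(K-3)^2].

E[(K-3)^2] = Σ (k-3)^2·P(K=k)
 = 9·0.24 + 4·0.26 + 1·0.29 + 0·0.21
 = 2.16 + 1.04 + 0.29 + 0
 = 3.49

3.49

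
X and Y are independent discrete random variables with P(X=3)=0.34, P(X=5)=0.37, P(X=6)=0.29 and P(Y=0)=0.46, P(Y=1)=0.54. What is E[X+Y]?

5.15

E[X+Y] = Σ_x Σ_y (x+y) · P(X=x)P(Y=y)
 = 3·0.1564 + 4·0.1836 + 5·0.1702 + 6·0.1998 + 6·0.1334 + 7·0.1566
 = 0.4692 + 0.7344 + 0.851 + 1.1988 + 0.8004 + 1.0962
 = 5.15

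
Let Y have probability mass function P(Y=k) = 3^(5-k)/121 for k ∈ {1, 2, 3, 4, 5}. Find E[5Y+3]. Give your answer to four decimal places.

10.3967

E[5Y+3] = Σ (5y+3)·P(Y=y)
 = 8·81/121 + 13·27/121 + 18·9/121 + 23·3/121 + 28·1/121
 = 648/121 + 351/121 + 162/121 + 69/121 + 28/121
 = 1258/121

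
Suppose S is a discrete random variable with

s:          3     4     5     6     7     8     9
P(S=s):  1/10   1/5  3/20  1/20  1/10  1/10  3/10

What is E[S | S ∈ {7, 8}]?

7.5

P(S ∈ {7, 8}) = 1/10 + 1/10 = 1/5.
E[S | S ∈ {7, 8}] = [7·1/10 + 8·1/10] / (1/5)
 = 3/2 / (1/5)
 = 15/2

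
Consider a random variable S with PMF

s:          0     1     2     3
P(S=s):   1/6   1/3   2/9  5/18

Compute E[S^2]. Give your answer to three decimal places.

E[S^2] = Σ s^2·P(S=s)
 = 0·1/6 + 1·1/3 + 4·2/9 + 9·5/18
 = 0 + 1/3 + 8/9 + 5/2
 = 67/18

3.722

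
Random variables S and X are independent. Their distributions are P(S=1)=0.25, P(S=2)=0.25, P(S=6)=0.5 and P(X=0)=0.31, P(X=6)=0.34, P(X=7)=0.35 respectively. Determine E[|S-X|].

3.065

E[|S-X|] = Σ_s Σ_x |s-x| · P(S=s)P(X=x)
 = 1·0.0775 + 5·0.085 + 6·0.0875 + 2·0.0775 + 4·0.085 + 5·0.0875 + 6·0.155 + 0·0.17 + 1·0.175
 = 0.0775 + 0.425 + 0.525 + 0.155 + 0.34 + 0.4375 + 0.93 + 0 + 0.175
 = 3.065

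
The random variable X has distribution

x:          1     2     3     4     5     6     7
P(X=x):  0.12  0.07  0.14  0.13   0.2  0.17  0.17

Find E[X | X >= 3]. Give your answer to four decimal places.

5.1235

P(X >= 3) = 0.14 + 0.13 + 0.2 + 0.17 + 0.17 = 0.81.
E[X | X >= 3] = [3·0.14 + 4·0.13 + 5·0.2 + 6·0.17 + 7·0.17] / 0.81
 = 4.15 / 0.81
 = 415/81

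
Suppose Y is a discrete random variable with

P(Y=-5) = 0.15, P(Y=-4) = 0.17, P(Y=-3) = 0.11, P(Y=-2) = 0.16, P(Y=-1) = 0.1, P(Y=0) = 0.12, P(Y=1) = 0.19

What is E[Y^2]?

8.39

E[Y^2] = Σ y^2·P(Y=y)
 = 25·0.15 + 16·0.17 + 9·0.11 + 4·0.16 + 1·0.1 + 0·0.12 + 1·0.19
 = 3.75 + 2.72 + 0.99 + 0.64 + 0.1 + 0 + 0.19
 = 8.39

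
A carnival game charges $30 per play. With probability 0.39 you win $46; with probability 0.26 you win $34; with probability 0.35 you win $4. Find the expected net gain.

-1.82

E[payout] = 46·0.39 + 34·0.26 + 4·0.35
 = 17.94 + 8.84 + 1.4
 = 28.18
Net = 28.18 - 30 = -1.82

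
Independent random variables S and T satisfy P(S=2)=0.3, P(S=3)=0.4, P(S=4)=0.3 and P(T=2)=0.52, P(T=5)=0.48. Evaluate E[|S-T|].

1.48

E[|S-T|] = Σ_s Σ_t |s-t| · P(S=s)P(T=t)
 = 0·0.156 + 3·0.144 + 1·0.208 + 2·0.192 + 2·0.156 + 1·0.144
 = 0 + 0.432 + 0.208 + 0.384 + 0.312 + 0.144
 = 1.48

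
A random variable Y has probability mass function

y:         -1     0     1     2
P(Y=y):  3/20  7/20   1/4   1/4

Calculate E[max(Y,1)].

1.25

E[max(Y,1)] = Σ max(y,1)·P(Y=y)
 = 1·3/20 + 1·7/20 + 1·1/4 + 2·1/4
 = 3/20 + 7/20 + 1/4 + 1/2
 = 5/4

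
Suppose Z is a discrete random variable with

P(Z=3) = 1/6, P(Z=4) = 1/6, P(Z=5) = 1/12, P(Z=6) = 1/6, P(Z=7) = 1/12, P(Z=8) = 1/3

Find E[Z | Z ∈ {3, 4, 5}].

3.8

P(Z ∈ {3, 4, 5}) = 1/6 + 1/6 + 1/12 = 5/12.
E[Z | Z ∈ {3, 4, 5}] = [3·1/6 + 4·1/6 + 5·1/12] / (5/12)
 = 19/12 / (5/12)
 = 19/5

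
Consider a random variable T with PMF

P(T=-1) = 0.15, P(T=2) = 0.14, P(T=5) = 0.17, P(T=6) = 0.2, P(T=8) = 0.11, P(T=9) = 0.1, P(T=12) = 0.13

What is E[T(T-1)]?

E[T(T-1)] = Σ t(t-1)·P(T=t)
 = 2·0.15 + 2·0.14 + 20·0.17 + 30·0.2 + 56·0.11 + 72·0.1 + 132·0.13
 = 0.3 + 0.28 + 3.4 + 6 + 6.16 + 7.2 + 17.16
 = 40.5

40.5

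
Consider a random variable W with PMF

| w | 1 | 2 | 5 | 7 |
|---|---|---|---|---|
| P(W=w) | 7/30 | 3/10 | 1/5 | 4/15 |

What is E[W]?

E[W] = Σ w·P(W=w)
 = 1·7/30 + 2·3/10 + 5·1/5 + 7·4/15
 = 7/30 + 3/5 + 1 + 28/15
 = 37/10

3.7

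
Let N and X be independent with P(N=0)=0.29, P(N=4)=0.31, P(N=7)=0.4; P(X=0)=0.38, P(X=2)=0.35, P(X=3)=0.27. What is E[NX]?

6.1004

E[NX] = Σ_n Σ_x nx · P(N=n)P(X=x)
 = 0·0.1102 + 0·0.1015 + 0·0.0783 + 0·0.1178 + 8·0.1085 + 12·0.0837 + 0·0.152 + 14·0.14 + 21·0.108
 = 0 + 0 + 0 + 0 + 0.868 + 1.0044 + 0 + 1.96 + 2.268
 = 6.1004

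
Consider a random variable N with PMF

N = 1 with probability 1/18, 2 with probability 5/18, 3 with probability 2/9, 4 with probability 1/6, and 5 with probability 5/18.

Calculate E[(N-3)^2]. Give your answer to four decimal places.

1.7778

E[(N-3)^2] = Σ (n-3)^2·P(N=n)
 = 4·1/18 + 1·5/18 + 0·2/9 + 1·1/6 + 4·5/18
 = 2/9 + 5/18 + 0 + 1/6 + 10/9
 = 16/9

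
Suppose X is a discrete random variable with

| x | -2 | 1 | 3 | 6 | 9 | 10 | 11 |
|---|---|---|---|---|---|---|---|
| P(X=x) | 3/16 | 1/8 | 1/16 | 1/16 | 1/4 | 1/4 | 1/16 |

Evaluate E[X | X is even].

5

P(X is even) = 3/16 + 1/16 + 1/4 = 1/2.
E[X | X is even] = [(-2)·3/16 + 6·1/16 + 10·1/4] / (1/2)
 = 5/2 / (1/2)
 = 5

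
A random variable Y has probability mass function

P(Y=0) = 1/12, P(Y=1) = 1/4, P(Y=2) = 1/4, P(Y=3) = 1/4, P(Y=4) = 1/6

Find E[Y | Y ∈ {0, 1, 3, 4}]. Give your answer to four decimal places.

P(Y ∈ {0, 1, 3, 4}) = 1/12 + 1/4 + 1/4 + 1/6 = 3/4.
E[Y | Y ∈ {0, 1, 3, 4}] = [0·1/12 + 1·1/4 + 3·1/4 + 4·1/6] / (3/4)
 = 5/3 / (3/4)
 = 20/9

2.2222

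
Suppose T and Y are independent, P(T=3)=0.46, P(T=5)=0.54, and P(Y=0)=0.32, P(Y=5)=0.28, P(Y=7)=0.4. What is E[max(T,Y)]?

E[max(T,Y)] = Σ_t Σ_y max(t,y) · P(T=t)P(Y=y)
 = 3·0.1472 + 5·0.1288 + 7·0.184 + 5·0.1728 + 5·0.1512 + 7·0.216
 = 0.4416 + 0.644 + 1.288 + 0.864 + 0.756 + 1.512
 = 5.5056

5.5056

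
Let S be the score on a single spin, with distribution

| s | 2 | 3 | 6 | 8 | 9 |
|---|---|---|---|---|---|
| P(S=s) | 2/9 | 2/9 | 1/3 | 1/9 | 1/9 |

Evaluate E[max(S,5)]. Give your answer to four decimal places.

6.1111

E[max(S,5)] = Σ max(s,5)·P(S=s)
 = 5·2/9 + 5·2/9 + 6·1/3 + 8·1/9 + 9·1/9
 = 10/9 + 10/9 + 2 + 8/9 + 1
 = 55/9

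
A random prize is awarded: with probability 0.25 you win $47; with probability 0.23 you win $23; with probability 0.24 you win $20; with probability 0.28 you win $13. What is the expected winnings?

25.48

E[payout] = 47·0.25 + 23·0.23 + 20·0.24 + 13·0.28
 = 11.75 + 5.29 + 4.8 + 3.64
 = 25.48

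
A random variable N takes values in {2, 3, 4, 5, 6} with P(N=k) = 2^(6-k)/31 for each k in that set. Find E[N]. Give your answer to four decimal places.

E[N] = Σ n·P(N=n)
 = 2·16/31 + 3·8/31 + 4·4/31 + 5·2/31 + 6·1/31
 = 32/31 + 24/31 + 16/31 + 10/31 + 6/31
 = 88/31

2.8387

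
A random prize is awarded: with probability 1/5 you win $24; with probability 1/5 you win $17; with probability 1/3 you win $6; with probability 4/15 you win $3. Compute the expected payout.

11

E[payout] = 24·1/5 + 17·1/5 + 6·1/3 + 3·4/15
 = 24/5 + 17/5 + 2 + 4/5
 = 11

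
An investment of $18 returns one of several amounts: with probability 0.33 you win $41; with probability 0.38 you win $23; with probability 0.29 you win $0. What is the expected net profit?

4.27

E[payout] = 41·0.33 + 23·0.38 + 0·0.29
 = 13.53 + 8.74 + 0
 = 22.27
Net = 22.27 - 18 = 4.27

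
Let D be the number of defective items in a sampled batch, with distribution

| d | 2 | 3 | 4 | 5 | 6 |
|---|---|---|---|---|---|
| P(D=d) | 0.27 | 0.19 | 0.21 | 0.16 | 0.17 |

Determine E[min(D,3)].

E[min(D,3)] = Σ min(d,3)·P(D=d)
 = 2·0.27 + 3·0.19 + 3·0.21 + 3·0.16 + 3·0.17
 = 0.54 + 0.57 + 0.63 + 0.48 + 0.51
 = 2.73

2.73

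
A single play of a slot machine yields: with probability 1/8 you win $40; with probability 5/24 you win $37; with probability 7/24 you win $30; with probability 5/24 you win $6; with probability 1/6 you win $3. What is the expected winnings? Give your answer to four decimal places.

E[payout] = 40·1/8 + 37·5/24 + 30·7/24 + 6·5/24 + 3·1/6
 = 5 + 185/24 + 35/4 + 5/4 + 1/2
 = 557/24

23.2083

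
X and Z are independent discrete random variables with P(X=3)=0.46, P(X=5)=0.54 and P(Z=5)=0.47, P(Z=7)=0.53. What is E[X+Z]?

10.14

E[X+Z] = Σ_x Σ_z (x+z) · P(X=x)P(Z=z)
 = 8·0.2162 + 10·0.2438 + 10·0.2538 + 12·0.2862
 = 1.7296 + 2.438 + 2.538 + 3.4344
 = 10.14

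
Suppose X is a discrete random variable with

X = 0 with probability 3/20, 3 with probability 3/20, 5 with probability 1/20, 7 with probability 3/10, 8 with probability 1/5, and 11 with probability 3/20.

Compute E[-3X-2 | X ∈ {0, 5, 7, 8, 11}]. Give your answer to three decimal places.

P(X ∈ {0, 5, 7, 8, 11}) = 3/20 + 1/20 + 3/10 + 1/5 + 3/20 = 17/20.
E[-3X-2 | X ∈ {0, 5, 7, 8, 11}] = [(-2)·3/20 + (-17)·1/20 + (-23)·3/10 + (-26)·1/5 + (-35)·3/20] / (17/20)
 = -37/2 / (17/20)
 = -370/17

-21.765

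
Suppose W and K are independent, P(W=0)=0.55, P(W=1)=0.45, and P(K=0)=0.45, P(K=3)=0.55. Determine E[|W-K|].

1.605

E[|W-K|] = Σ_w Σ_k |w-k| · P(W=w)P(K=k)
 = 0·0.2475 + 3·0.3025 + 1·0.2025 + 2·0.2475
 = 0 + 0.9075 + 0.2025 + 0.495
 = 1.605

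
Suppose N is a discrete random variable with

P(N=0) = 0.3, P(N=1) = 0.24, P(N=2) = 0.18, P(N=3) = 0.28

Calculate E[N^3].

9.24

E[N^3] = Σ n^3·P(N=n)
 = 0·0.3 + 1·0.24 + 8·0.18 + 27·0.28
 = 0 + 0.24 + 1.44 + 7.56
 = 9.24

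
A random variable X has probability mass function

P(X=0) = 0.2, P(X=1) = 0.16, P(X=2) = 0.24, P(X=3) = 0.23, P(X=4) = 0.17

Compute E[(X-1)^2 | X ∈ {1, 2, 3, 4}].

P(X ∈ {1, 2, 3, 4}) = 0.16 + 0.24 + 0.23 + 0.17 = 0.8.
E[(X-1)^2 | X ∈ {1, 2, 3, 4}] = [0·0.16 + 1·0.24 + 4·0.23 + 9·0.17] / 0.8
 = 2.69 / 0.8
 = 269/80

3.3625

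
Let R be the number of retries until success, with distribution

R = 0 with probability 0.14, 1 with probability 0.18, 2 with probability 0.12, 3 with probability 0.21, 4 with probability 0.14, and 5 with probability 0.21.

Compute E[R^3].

E[R^3] = Σ r^3·P(R=r)
 = 0·0.14 + 1·0.18 + 8·0.12 + 27·0.21 + 64·0.14 + 125·0.21
 = 0 + 0.18 + 0.96 + 5.67 + 8.96 + 26.25
 = 42.02

42.02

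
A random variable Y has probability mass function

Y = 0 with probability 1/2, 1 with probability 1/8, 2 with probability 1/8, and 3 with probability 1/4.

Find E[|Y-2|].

E[|Y-2|] = Σ |y-2|·P(Y=y)
 = 2·1/2 + 1·1/8 + 0·1/8 + 1·1/4
 = 1 + 1/8 + 0 + 1/4
 = 11/8

1.375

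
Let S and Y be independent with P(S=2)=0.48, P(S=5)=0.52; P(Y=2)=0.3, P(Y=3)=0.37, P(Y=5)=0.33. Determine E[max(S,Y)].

4.2128

E[max(S,Y)] = Σ_s Σ_y max(s,y) · P(S=s)P(Y=y)
 = 2·0.144 + 3·0.1776 + 5·0.1584 + 5·0.156 + 5·0.1924 + 5·0.1716
 = 0.288 + 0.5328 + 0.792 + 0.78 + 0.962 + 0.858
 = 4.2128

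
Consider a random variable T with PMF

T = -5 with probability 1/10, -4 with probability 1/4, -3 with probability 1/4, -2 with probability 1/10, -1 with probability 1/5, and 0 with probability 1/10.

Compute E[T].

-2.65

E[T] = Σ t·P(T=t)
 = (-5)·1/10 + (-4)·1/4 + (-3)·1/4 + (-2)·1/10 + (-1)·1/5 + 0·1/10
 = (-1/2) + (-1) + (-3/4) + (-1/5) + (-1/5) + 0
 = -53/20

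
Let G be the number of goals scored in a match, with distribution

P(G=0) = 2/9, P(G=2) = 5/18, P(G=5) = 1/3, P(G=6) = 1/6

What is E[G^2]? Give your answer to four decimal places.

E[G^2] = Σ g^2·P(G=g)
 = 0·2/9 + 4·5/18 + 25·1/3 + 36·1/6
 = 0 + 10/9 + 25/3 + 6
 = 139/9

15.4444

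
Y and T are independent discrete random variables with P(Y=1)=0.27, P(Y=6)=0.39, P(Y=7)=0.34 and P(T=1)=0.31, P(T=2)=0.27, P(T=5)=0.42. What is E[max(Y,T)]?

5.5165

E[max(Y,T)] = Σ_y Σ_t max(y,t) · P(Y=y)P(T=t)
 = 1·0.0837 + 2·0.0729 + 5·0.1134 + 6·0.1209 + 6·0.1053 + 6·0.1638 + 7·0.1054 + 7·0.0918 + 7·0.1428
 = 0.0837 + 0.1458 + 0.567 + 0.7254 + 0.6318 + 0.9828 + 0.7378 + 0.6426 + 0.9996
 = 5.5165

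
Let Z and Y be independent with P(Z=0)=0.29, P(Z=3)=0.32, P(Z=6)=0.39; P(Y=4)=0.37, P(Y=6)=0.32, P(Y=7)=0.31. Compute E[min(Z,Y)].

E[min(Z,Y)] = Σ_z Σ_y min(z,y) · P(Z=z)P(Y=y)
 = 0·0.1073 + 0·0.0928 + 0·0.0899 + 3·0.1184 + 3·0.1024 + 3·0.0992 + 4·0.1443 + 6·0.1248 + 6·0.1209
 = 0 + 0 + 0 + 0.3552 + 0.3072 + 0.2976 + 0.5772 + 0.7488 + 0.7254
 = 3.0114

3.0114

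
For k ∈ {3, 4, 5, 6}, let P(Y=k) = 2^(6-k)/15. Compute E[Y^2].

E[Y^2] = Σ y^2·P(Y=y)
 = 9·8/15 + 16·4/15 + 25·2/15 + 36·1/15
 = 24/5 + 64/15 + 10/3 + 12/5
 = 74/5

14.8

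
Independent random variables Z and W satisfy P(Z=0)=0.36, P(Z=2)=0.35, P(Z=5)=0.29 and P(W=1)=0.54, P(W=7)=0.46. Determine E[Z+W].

E[Z+W] = Σ_z Σ_w (z+w) · P(Z=z)P(W=w)
 = 1·0.1944 + 7·0.1656 + 3·0.189 + 9·0.161 + 6·0.1566 + 12·0.1334
 = 0.1944 + 1.1592 + 0.567 + 1.449 + 0.9396 + 1.6008
 = 5.91

5.91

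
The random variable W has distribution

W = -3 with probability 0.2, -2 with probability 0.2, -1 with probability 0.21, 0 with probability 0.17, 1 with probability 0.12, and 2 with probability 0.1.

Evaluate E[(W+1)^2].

2.55

E[(W+1)^2] = Σ (w+1)^2·P(W=w)
 = 4·0.2 + 1·0.2 + 0·0.21 + 1·0.17 + 4·0.12 + 9·0.1
 = 0.8 + 0.2 + 0 + 0.17 + 0.48 + 0.9
 = 2.55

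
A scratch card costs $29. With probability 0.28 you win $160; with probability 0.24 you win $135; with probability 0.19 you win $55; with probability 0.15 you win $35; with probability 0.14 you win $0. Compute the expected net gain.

63.9

E[payout] = 160·0.28 + 135·0.24 + 55·0.19 + 35·0.15 + 0·0.14
 = 44.8 + 32.4 + 10.45 + 5.25 + 0
 = 92.9
Net = 92.9 - 29 = 63.9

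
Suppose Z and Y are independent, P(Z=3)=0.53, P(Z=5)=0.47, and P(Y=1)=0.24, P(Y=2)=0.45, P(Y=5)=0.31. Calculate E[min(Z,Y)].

2.3614

E[min(Z,Y)] = Σ_z Σ_y min(z,y) · P(Z=z)P(Y=y)
 = 1·0.1272 + 2·0.2385 + 3·0.1643 + 1·0.1128 + 2·0.2115 + 5·0.1457
 = 0.1272 + 0.477 + 0.4929 + 0.1128 + 0.423 + 0.7285
 = 2.3614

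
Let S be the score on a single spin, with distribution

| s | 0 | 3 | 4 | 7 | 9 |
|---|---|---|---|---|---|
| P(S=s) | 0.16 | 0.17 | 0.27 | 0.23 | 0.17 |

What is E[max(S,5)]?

E[max(S,5)] = Σ max(s,5)·P(S=s)
 = 5·0.16 + 5·0.17 + 5·0.27 + 7·0.23 + 9·0.17
 = 0.8 + 0.85 + 1.35 + 1.61 + 1.53
 = 6.14

6.14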